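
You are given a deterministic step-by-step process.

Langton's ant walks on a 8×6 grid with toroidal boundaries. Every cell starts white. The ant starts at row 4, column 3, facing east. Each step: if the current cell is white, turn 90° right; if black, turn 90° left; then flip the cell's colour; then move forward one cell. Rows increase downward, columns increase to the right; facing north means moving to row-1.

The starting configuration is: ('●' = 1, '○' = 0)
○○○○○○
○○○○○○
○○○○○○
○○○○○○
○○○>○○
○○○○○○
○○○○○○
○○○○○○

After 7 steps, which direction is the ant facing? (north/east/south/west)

t=0: ○○○○○○
○○○○○○
○○○○○○
○○○○○○
○○○>○○
○○○○○○
○○○○○○
○○○○○○
t=1: ○○○○○○
○○○○○○
○○○○○○
○○○○○○
○○○●○○
○○○v○○
○○○○○○
○○○○○○
t=2: ○○○○○○
○○○○○○
○○○○○○
○○○○○○
○○○●○○
○○<●○○
○○○○○○
○○○○○○
t=3: ○○○○○○
○○○○○○
○○○○○○
○○○○○○
○○^●○○
○○●●○○
○○○○○○
○○○○○○
t=4: ○○○○○○
○○○○○○
○○○○○○
○○○○○○
○○●>○○
○○●●○○
○○○○○○
○○○○○○
t=5: ○○○○○○
○○○○○○
○○○○○○
○○○^○○
○○●○○○
○○●●○○
○○○○○○
○○○○○○
t=6: ○○○○○○
○○○○○○
○○○○○○
○○○●>○
○○●○○○
○○●●○○
○○○○○○
○○○○○○
t=7: ○○○○○○
○○○○○○
○○○○○○
○○○●●○
○○●○v○
○○●●○○
○○○○○○
○○○○○○

south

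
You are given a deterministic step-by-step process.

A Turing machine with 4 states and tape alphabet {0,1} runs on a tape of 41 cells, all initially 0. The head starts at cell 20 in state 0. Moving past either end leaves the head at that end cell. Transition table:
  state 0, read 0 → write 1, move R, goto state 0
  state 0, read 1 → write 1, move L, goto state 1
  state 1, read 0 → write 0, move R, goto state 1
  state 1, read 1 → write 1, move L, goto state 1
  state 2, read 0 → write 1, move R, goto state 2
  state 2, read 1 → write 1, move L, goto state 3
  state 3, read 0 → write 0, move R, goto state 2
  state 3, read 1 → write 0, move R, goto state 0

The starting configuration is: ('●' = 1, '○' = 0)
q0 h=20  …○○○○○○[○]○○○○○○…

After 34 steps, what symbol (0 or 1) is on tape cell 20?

step 0: q0 h=20  …○○○○○○[○]○○○○○○…
step 1: q0 h=21  …○○○○○●[○]○○○○○○…
step 2: q0 h=22  …○○○○●●[○]○○○○○○…
step 3: q0 h=23  …○○○●●●[○]○○○○○○…
step 4: q0 h=24  …○○●●●●[○]○○○○○○…
step 5: q0 h=25  …○●●●●●[○]○○○○○○…
step 6: q0 h=26  …●●●●●●[○]○○○○○○…
step 7: q0 h=27  …●●●●●●[○]○○○○○○…
step 8: q0 h=28  …●●●●●●[○]○○○○○○…
step 9: q0 h=29  …●●●●●●[○]○○○○○○…
step 10: q0 h=30  …●●●●●●[○]○○○○○○…
step 11: q0 h=31  …●●●●●●[○]○○○○○○…
step 12: q0 h=32  …●●●●●●[○]○○○○○○…
step 13: q0 h=33  …●●●●●●[○]○○○○○○…
step 14: q0 h=34  …●●●●●●[○]○○○○○○|
step 15: q0 h=35  …●●●●●●[○]○○○○○|
step 16: q0 h=36  …●●●●●●[○]○○○○|
step 17: q0 h=37  …●●●●●●[○]○○○|
step 18: q0 h=38  …●●●●●●[○]○○|
step 19: q0 h=39  …●●●●●●[○]○|
step 20: q0 h=40  …●●●●●●[○]|
step 21: q0 h=40  …●●●●●●[●]|
step 22: q1 h=39  …●●●●●●[●]●|
step 23: q1 h=38  …●●●●●●[●]●●|
step 24: q1 h=37  …●●●●●●[●]●●●|
step 25: q1 h=36  …●●●●●●[●]●●●●|
step 26: q1 h=35  …●●●●●●[●]●●●●●|
step 27: q1 h=34  …●●●●●●[●]●●●●●●|
step 28: q1 h=33  …●●●●●●[●]●●●●●●…
step 29: q1 h=32  …●●●●●●[●]●●●●●●…
step 30: q1 h=31  …●●●●●●[●]●●●●●●…
step 31: q1 h=30  …●●●●●●[●]●●●●●●…
step 32: q1 h=29  …●●●●●●[●]●●●●●●…
step 33: q1 h=28  …●●●●●●[●]●●●●●●…
step 34: q1 h=27  …●●●●●●[●]●●●●●●…

1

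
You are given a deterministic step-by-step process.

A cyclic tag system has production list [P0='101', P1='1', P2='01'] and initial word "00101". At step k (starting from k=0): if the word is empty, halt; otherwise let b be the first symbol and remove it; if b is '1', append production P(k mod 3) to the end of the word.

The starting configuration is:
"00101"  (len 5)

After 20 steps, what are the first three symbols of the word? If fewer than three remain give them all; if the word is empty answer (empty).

t=0: "00101"  (len 5)
t=1: "0101"  (len 4)
t=2: "101"  (len 3)
t=3: "0101"  (len 4)
t=4: "101"  (len 3)
t=5: "011"  (len 3)
t=6: "11"  (len 2)
t=7: "1101"  (len 4)
t=8: "1011"  (len 4)
t=9: "01101"  (len 5)
t=10: "1101"  (len 4)
t=11: "1011"  (len 4)
t=12: "01101"  (len 5)
t=13: "1101"  (len 4)
t=14: "1011"  (len 4)
t=15: "01101"  (len 5)
t=16: "1101"  (len 4)
t=17: "1011"  (len 4)
t=18: "01101"  (len 5)
t=19: "1101"  (len 4)
t=20: "1011"  (len 4)

101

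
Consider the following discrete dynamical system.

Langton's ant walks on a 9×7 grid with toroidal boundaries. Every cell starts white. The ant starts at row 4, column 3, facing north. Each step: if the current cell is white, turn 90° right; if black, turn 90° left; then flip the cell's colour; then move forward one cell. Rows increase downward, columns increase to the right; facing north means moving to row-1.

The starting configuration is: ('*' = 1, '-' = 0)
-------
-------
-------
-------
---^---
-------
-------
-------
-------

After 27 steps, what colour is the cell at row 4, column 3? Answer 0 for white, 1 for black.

0

t=0: -------
-------
-------
-------
---^---
-------
-------
-------
-------
t=1: -------
-------
-------
-------
---*>--
-------
-------
-------
-------
t=2: -------
-------
-------
-------
---**--
----v--
-------
-------
-------
t=3: -------
-------
-------
-------
---**--
---<*--
-------
-------
-------
t=4: -------
-------
-------
-------
---^*--
---**--
-------
-------
-------
t=5: -------
-------
-------
-------
--<-*--
---**--
-------
-------
-------
t=6: -------
-------
-------
--^----
--*-*--
---**--
-------
-------
-------
t=7: -------
-------
-------
--*>---
--*-*--
---**--
-------
-------
-------
t=8: -------
-------
-------
--**---
--*v*--
---**--
-------
-------
-------
t=9: -------
-------
-------
--**---
--<**--
---**--
-------
-------
-------
t=10: -------
-------
-------
--**---
---**--
--v**--
-------
-------
-------
t=11: -------
-------
-------
--**---
---**--
-<***--
-------
-------
-------
t=12: -------
-------
-------
--**---
-^-**--
-****--
-------
-------
-------
t=13: -------
-------
-------
--**---
-*>**--
-****--
-------
-------
-------
t=14: -------
-------
-------
--**---
-****--
-*v**--
-------
-------
-------
t=15: -------
-------
-------
--**---
-****--
-*->*--
-------
-------
-------
t=16: -------
-------
-------
--**---
-**^*--
-*--*--
-------
-------
-------
t=17: -------
-------
-------
--**---
-*<-*--
-*--*--
-------
-------
-------
t=18: -------
-------
-------
--**---
-*--*--
-*v-*--
-------
-------
-------
t=19: -------
-------
-------
--**---
-*--*--
-<*-*--
-------
-------
-------
t=20: -------
-------
-------
--**---
-*--*--
--*-*--
-v-----
-------
-------
t=21: -------
-------
-------
--**---
-*--*--
--*-*--
<*-----
-------
-------
t=22: -------
-------
-------
--**---
-*--*--
^-*-*--
**-----
-------
-------
t=23: -------
-------
-------
--**---
-*--*--
*>*-*--
**-----
-------
-------
t=24: -------
-------
-------
--**---
-*--*--
***-*--
*v-----
-------
-------
t=25: -------
-------
-------
--**---
-*--*--
***-*--
*->----
-------
-------
t=26: -------
-------
-------
--**---
-*--*--
***-*--
*-*----
--v----
-------
t=27: -------
-------
-------
--**---
-*--*--
***-*--
*-*----
-<*----
-------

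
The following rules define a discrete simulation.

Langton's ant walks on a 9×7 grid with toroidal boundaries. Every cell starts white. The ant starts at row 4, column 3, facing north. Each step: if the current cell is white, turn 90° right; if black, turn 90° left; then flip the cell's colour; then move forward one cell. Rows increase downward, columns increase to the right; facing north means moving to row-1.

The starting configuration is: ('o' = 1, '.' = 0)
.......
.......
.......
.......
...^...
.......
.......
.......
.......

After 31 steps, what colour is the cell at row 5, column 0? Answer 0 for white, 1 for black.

1

k=0  .......
.......
.......
.......
...^...
.......
.......
.......
.......
k=1  .......
.......
.......
.......
...o>..
.......
.......
.......
.......
k=2  .......
.......
.......
.......
...oo..
....v..
.......
.......
.......
k=3  .......
.......
.......
.......
...oo..
...<o..
.......
.......
.......
k=4  .......
.......
.......
.......
...^o..
...oo..
.......
.......
.......
k=5  .......
.......
.......
.......
..<.o..
...oo..
.......
.......
.......
k=6  .......
.......
.......
..^....
..o.o..
...oo..
.......
.......
.......
k=7  .......
.......
.......
..o>...
..o.o..
...oo..
.......
.......
.......
k=8  .......
.......
.......
..oo...
..ovo..
...oo..
.......
.......
.......
k=9  .......
.......
.......
..oo...
..<oo..
...oo..
.......
.......
.......
k=10  .......
.......
.......
..oo...
...oo..
..voo..
.......
.......
.......
k=11  .......
.......
.......
..oo...
...oo..
.<ooo..
.......
.......
.......
k=12  .......
.......
.......
..oo...
.^.oo..
.oooo..
.......
.......
.......
k=13  .......
.......
.......
..oo...
.o>oo..
.oooo..
.......
.......
.......
k=14  .......
.......
.......
..oo...
.oooo..
.ovoo..
.......
.......
.......
k=15  .......
.......
.......
..oo...
.oooo..
.o.>o..
.......
.......
.......
k=16  .......
.......
.......
..oo...
.oo^o..
.o..o..
.......
.......
.......
k=17  .......
.......
.......
..oo...
.o<.o..
.o..o..
.......
.......
.......
k=18  .......
.......
.......
..oo...
.o..o..
.ov.o..
.......
.......
.......
k=19  .......
.......
.......
..oo...
.o..o..
.<o.o..
.......
.......
.......
k=20  .......
.......
.......
..oo...
.o..o..
..o.o..
.v.....
.......
.......
k=21  .......
.......
.......
..oo...
.o..o..
..o.o..
<o.....
.......
.......
k=22  .......
.......
.......
..oo...
.o..o..
^.o.o..
oo.....
.......
.......
k=23  .......
.......
.......
..oo...
.o..o..
o>o.o..
oo.....
.......
.......
k=24  .......
.......
.......
..oo...
.o..o..
ooo.o..
ov.....
.......
.......
k=25  .......
.......
.......
..oo...
.o..o..
ooo.o..
o.>....
.......
.......
k=26  .......
.......
.......
..oo...
.o..o..
ooo.o..
o.o....
..v....
.......
k=27  .......
.......
.......
..oo...
.o..o..
ooo.o..
o.o....
.<o....
.......
k=28  .......
.......
.......
..oo...
.o..o..
ooo.o..
o^o....
.oo....
.......
k=29  .......
.......
.......
..oo...
.o..o..
ooo.o..
oo>....
.oo....
.......
k=30  .......
.......
.......
..oo...
.o..o..
oo^.o..
oo.....
.oo....
.......
k=31  .......
.......
.......
..oo...
.o..o..
o<..o..
oo.....
.oo....
.......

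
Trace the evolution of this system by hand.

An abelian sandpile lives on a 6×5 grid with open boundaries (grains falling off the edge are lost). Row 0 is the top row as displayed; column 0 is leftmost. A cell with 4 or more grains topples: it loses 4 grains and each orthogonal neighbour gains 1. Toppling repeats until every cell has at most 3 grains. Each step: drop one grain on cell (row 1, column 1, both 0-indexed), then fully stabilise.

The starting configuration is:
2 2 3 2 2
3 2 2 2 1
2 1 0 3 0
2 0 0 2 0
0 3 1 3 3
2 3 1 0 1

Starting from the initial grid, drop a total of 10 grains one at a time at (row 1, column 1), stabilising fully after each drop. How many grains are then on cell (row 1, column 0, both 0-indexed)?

k=0  2 2 3 2 2
3 2 2 2 1
2 1 0 3 0
2 0 0 2 0
0 3 1 3 3
2 3 1 0 1
k=1  2 2 3 2 2
3 3 2 2 1
2 1 0 3 0
2 0 0 2 0
0 3 1 3 3
2 3 1 0 1
k=2  3 3 3 2 2
0 1 3 2 1
3 2 0 3 0
2 0 0 2 0
0 3 1 3 3
2 3 1 0 1
k=3  3 3 3 2 2
0 2 3 2 1
3 2 0 3 0
2 0 0 2 0
0 3 1 3 3
2 3 1 0 1
k=4  3 3 3 2 2
0 3 3 2 1
3 2 0 3 0
2 0 0 2 0
0 3 1 3 3
2 3 1 0 1
k=5  0 2 1 3 2
2 2 1 3 1
3 3 1 3 0
2 0 0 2 0
0 3 1 3 3
2 3 1 0 1
k=6  0 2 1 3 2
2 3 1 3 1
3 3 1 3 0
2 0 0 2 0
0 3 1 3 3
2 3 1 0 1
k=7  1 3 1 3 2
0 2 2 3 1
1 1 2 3 0
3 1 0 2 0
0 3 1 3 3
2 3 1 0 1
k=8  1 3 1 3 2
0 3 2 3 1
1 1 2 3 0
3 1 0 2 0
0 3 1 3 3
2 3 1 0 1
k=9  2 0 2 3 2
1 1 3 3 1
1 2 2 3 0
3 1 0 2 0
0 3 1 3 3
2 3 1 0 1
k=10  2 0 2 3 2
1 2 3 3 1
1 2 2 3 0
3 1 0 2 0
0 3 1 3 3
2 3 1 0 1

1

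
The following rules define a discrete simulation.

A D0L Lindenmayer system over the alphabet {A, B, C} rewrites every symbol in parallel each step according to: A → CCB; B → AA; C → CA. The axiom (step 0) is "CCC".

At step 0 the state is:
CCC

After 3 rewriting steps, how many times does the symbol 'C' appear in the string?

step 0: CCC
step 1: CACACA
step 2: CACCBCACCBCACCB
step 3: CACCBCACAAACACCBCACAAACACCBCACAAA

15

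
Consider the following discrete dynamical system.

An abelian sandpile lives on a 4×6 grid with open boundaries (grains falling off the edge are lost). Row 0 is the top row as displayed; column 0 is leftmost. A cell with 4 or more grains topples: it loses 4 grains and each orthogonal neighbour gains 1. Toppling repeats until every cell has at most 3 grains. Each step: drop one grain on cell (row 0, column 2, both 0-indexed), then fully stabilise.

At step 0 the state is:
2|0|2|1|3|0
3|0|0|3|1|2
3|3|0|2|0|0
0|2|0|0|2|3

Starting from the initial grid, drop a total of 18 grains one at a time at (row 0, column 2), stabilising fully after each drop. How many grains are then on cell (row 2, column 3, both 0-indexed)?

[0] 2|0|2|1|3|0
3|0|0|3|1|2
3|3|0|2|0|0
0|2|0|0|2|3
[1] 2|0|3|1|3|0
3|0|0|3|1|2
3|3|0|2|0|0
0|2|0|0|2|3
[2] 2|1|0|2|3|0
3|0|1|3|1|2
3|3|0|2|0|0
0|2|0|0|2|3
[3] 2|1|1|2|3|0
3|0|1|3|1|2
3|3|0|2|0|0
0|2|0|0|2|3
[4] 2|1|2|2|3|0
3|0|1|3|1|2
3|3|0|2|0|0
0|2|0|0|2|3
[5] 2|1|3|2|3|0
3|0|1|3|1|2
3|3|0|2|0|0
0|2|0|0|2|3
[6] 2|2|0|3|3|0
3|0|2|3|1|2
3|3|0|2|0|0
0|2|0|0|2|3
[7] 2|2|1|3|3|0
3|0|2|3|1|2
3|3|0|2|0|0
0|2|0|0|2|3
[8] 2|2|2|3|3|0
3|0|2|3|1|2
3|3|0|2|0|0
0|2|0|0|2|3
[9] 2|2|3|3|3|0
3|0|2|3|1|2
3|3|0|2|0|0
0|2|0|0|2|3
[10] 2|3|2|2|0|1
3|1|0|1|3|2
3|3|1|3|0|0
0|2|0|0|2|3
[11] 2|3|3|2|0|1
3|1|0|1|3|2
3|3|1|3|0|0
0|2|0|0|2|3
[12] 3|0|1|3|0|1
3|2|1|1|3|2
3|3|1|3|0|0
0|2|0|0|2|3
[13] 3|0|2|3|0|1
3|2|1|1|3|2
3|3|1|3|0|0
0|2|0|0|2|3
[14] 3|0|3|3|0|1
3|2|1|1|3|2
3|3|1|3|0|0
0|2|0|0|2|3
[15] 3|1|1|0|1|1
3|2|2|2|3|2
3|3|1|3|0|0
0|2|0|0|2|3
[16] 3|1|2|0|1|1
3|2|2|2|3|2
3|3|1|3|0|0
0|2|0|0|2|3
[17] 3|1|3|0|1|1
3|2|2|2|3|2
3|3|1|3|0|0
0|2|0|0|2|3
[18] 3|2|0|1|1|1
3|2|3|2|3|2
3|3|1|3|0|0
0|2|0|0|2|3

3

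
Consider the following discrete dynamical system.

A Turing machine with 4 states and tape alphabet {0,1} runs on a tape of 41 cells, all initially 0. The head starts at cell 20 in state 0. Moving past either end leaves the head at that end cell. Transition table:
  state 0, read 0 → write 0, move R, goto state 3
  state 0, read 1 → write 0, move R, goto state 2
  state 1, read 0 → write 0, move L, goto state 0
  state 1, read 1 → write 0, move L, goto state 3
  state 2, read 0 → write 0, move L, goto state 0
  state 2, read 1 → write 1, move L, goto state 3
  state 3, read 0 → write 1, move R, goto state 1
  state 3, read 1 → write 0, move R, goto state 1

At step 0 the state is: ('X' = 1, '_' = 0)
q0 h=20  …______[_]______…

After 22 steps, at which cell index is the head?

26

[0] q0 h=20  …______[_]______…
[1] q3 h=21  …______[_]______…
[2] q1 h=22  …_____X[_]______…
[3] q0 h=21  …______[X]______…
[4] q2 h=22  …______[_]______…
[5] q0 h=21  …______[_]______…
[6] q3 h=22  …______[_]______…
[7] q1 h=23  …_____X[_]______…
[8] q0 h=22  …______[X]______…
[9] q2 h=23  …______[_]______…
[10] q0 h=22  …______[_]______…
[11] q3 h=23  …______[_]______…
[12] q1 h=24  …_____X[_]______…
[13] q0 h=23  …______[X]______…
[14] q2 h=24  …______[_]______…
[15] q0 h=23  …______[_]______…
[16] q3 h=24  …______[_]______…
[17] q1 h=25  …_____X[_]______…
[18] q0 h=24  …______[X]______…
[19] q2 h=25  …______[_]______…
[20] q0 h=24  …______[_]______…
[21] q3 h=25  …______[_]______…
[22] q1 h=26  …_____X[_]______…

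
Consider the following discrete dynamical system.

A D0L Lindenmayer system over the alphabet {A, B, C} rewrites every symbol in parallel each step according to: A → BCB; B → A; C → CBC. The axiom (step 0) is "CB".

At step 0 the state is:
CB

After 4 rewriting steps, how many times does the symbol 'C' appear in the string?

0) CB
1) CBCA
2) CBCACBCBCB
3) CBCACBCBCBCBCACBCACBCA
4) CBCACBCBCBCBCACBCACBCACBCACBCBCBCBCACBCBCBCBCACBCBCB

26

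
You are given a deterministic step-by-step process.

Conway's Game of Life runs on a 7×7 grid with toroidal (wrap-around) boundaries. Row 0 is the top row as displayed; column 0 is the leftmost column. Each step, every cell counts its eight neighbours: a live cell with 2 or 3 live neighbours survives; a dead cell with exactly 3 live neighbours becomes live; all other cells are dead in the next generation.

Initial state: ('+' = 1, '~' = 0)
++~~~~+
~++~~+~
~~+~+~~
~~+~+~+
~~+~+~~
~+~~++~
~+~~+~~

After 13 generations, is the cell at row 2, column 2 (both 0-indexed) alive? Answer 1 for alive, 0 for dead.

1

step 0: ++~~~~+
~++~~+~
~~+~+~~
~~+~+~+
~~+~+~~
~+~~++~
~+~~+~~
step 1: ~~~~~++
~~++~++
~~+~+~~
~++~+~~
~++~+~~
~++~++~
~++~+~+
step 2: ~+~~~~~
~~++~~+
~~~~+~~
~~~~++~
+~~~+~~
~~~~+~~
~++~+~+
step 3: ~+~~~+~
~~++~~~
~~~~+~~
~~~+++~
~~~++~~
++~~+~~
++++~+~
step 4: +~~~~~+
~~+++~~
~~+~~+~
~~~~~+~
~~+~~~~
+~~~~++
~~~+~+~
step 5: ~~+~~++
~++++++
~~+~~+~
~~~~~~~
~~~~~+~
~~~~+++
~~~~++~
step 6: +++~~~~
++~~~~~
~++~~++
~~~~~~~
~~~~+++
~~~~~~+
~~~+~~~
step 7: +~+~~~~
~~~~~~~
~++~~~+
+~~~+~~
~~~~~++
~~~~+~+
+++~~~~
step 8: +~+~~~~
+~+~~~~
++~~~~~
++~~~~~
+~~~+~+
~+~~~~+
+~++~~+
step 9: +~+~~~~
+~+~~~+
~~+~~~+
~~~~~~~
~~~~~++
~+++~~~
~~++~~+
step 10: +~+~~~~
+~++~~+
++~~~~+
~~~~~++
~~+~~~~
++~++++
+~~~~~~
step 11: +~++~~~
~~++~~~
~++~~~~
~+~~~++
~+++~~~
+++++++
~~++++~
step 12: ~~~~~~~
~~~~~~~
++~+~~~
~~~+~~~
~~~~~~~
+~~~~~+
~~~~~~~
step 13: ~~~~~~~
~~~~~~~
~~+~~~~
~~+~~~~
~~~~~~~
~~~~~~~
~~~~~~~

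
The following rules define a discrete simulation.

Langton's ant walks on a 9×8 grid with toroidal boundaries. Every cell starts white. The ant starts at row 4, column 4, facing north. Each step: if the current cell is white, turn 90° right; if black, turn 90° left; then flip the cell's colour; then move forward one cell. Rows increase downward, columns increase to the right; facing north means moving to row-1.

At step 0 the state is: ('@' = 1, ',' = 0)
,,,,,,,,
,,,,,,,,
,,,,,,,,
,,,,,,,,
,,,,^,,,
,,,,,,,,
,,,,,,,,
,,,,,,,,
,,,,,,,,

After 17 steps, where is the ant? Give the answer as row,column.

4,3

[0] ,,,,,,,,
,,,,,,,,
,,,,,,,,
,,,,,,,,
,,,,^,,,
,,,,,,,,
,,,,,,,,
,,,,,,,,
,,,,,,,,
[1] ,,,,,,,,
,,,,,,,,
,,,,,,,,
,,,,,,,,
,,,,@>,,
,,,,,,,,
,,,,,,,,
,,,,,,,,
,,,,,,,,
[2] ,,,,,,,,
,,,,,,,,
,,,,,,,,
,,,,,,,,
,,,,@@,,
,,,,,v,,
,,,,,,,,
,,,,,,,,
,,,,,,,,
[3] ,,,,,,,,
,,,,,,,,
,,,,,,,,
,,,,,,,,
,,,,@@,,
,,,,<@,,
,,,,,,,,
,,,,,,,,
,,,,,,,,
[4] ,,,,,,,,
,,,,,,,,
,,,,,,,,
,,,,,,,,
,,,,^@,,
,,,,@@,,
,,,,,,,,
,,,,,,,,
,,,,,,,,
[5] ,,,,,,,,
,,,,,,,,
,,,,,,,,
,,,,,,,,
,,,<,@,,
,,,,@@,,
,,,,,,,,
,,,,,,,,
,,,,,,,,
[6] ,,,,,,,,
,,,,,,,,
,,,,,,,,
,,,^,,,,
,,,@,@,,
,,,,@@,,
,,,,,,,,
,,,,,,,,
,,,,,,,,
[7] ,,,,,,,,
,,,,,,,,
,,,,,,,,
,,,@>,,,
,,,@,@,,
,,,,@@,,
,,,,,,,,
,,,,,,,,
,,,,,,,,
[8] ,,,,,,,,
,,,,,,,,
,,,,,,,,
,,,@@,,,
,,,@v@,,
,,,,@@,,
,,,,,,,,
,,,,,,,,
,,,,,,,,
[9] ,,,,,,,,
,,,,,,,,
,,,,,,,,
,,,@@,,,
,,,<@@,,
,,,,@@,,
,,,,,,,,
,,,,,,,,
,,,,,,,,
[10] ,,,,,,,,
,,,,,,,,
,,,,,,,,
,,,@@,,,
,,,,@@,,
,,,v@@,,
,,,,,,,,
,,,,,,,,
,,,,,,,,
[11] ,,,,,,,,
,,,,,,,,
,,,,,,,,
,,,@@,,,
,,,,@@,,
,,<@@@,,
,,,,,,,,
,,,,,,,,
,,,,,,,,
[12] ,,,,,,,,
,,,,,,,,
,,,,,,,,
,,,@@,,,
,,^,@@,,
,,@@@@,,
,,,,,,,,
,,,,,,,,
,,,,,,,,
[13] ,,,,,,,,
,,,,,,,,
,,,,,,,,
,,,@@,,,
,,@>@@,,
,,@@@@,,
,,,,,,,,
,,,,,,,,
,,,,,,,,
[14] ,,,,,,,,
,,,,,,,,
,,,,,,,,
,,,@@,,,
,,@@@@,,
,,@v@@,,
,,,,,,,,
,,,,,,,,
,,,,,,,,
[15] ,,,,,,,,
,,,,,,,,
,,,,,,,,
,,,@@,,,
,,@@@@,,
,,@,>@,,
,,,,,,,,
,,,,,,,,
,,,,,,,,
[16] ,,,,,,,,
,,,,,,,,
,,,,,,,,
,,,@@,,,
,,@@^@,,
,,@,,@,,
,,,,,,,,
,,,,,,,,
,,,,,,,,
[17] ,,,,,,,,
,,,,,,,,
,,,,,,,,
,,,@@,,,
,,@<,@,,
,,@,,@,,
,,,,,,,,
,,,,,,,,
,,,,,,,,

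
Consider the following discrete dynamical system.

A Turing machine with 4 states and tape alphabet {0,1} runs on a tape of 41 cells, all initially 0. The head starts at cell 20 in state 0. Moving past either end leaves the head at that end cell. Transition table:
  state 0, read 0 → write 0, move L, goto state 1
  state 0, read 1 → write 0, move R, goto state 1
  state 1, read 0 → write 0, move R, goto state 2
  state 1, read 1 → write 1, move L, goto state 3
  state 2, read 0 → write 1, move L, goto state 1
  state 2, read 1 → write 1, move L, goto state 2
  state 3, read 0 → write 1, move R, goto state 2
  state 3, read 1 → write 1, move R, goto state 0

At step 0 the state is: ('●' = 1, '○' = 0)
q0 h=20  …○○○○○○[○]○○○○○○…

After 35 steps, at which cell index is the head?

step 0: q0 h=20  …○○○○○○[○]○○○○○○…
step 1: q1 h=19  …○○○○○○[○]○○○○○○…
step 2: q2 h=20  …○○○○○○[○]○○○○○○…
step 3: q1 h=19  …○○○○○○[○]●○○○○○…
step 4: q2 h=20  …○○○○○○[●]○○○○○○…
step 5: q2 h=19  …○○○○○○[○]●○○○○○…
step 6: q1 h=18  …○○○○○○[○]●●○○○○…
step 7: q2 h=19  …○○○○○○[●]●○○○○○…
step 8: q2 h=18  …○○○○○○[○]●●○○○○…
step 9: q1 h=17  …○○○○○○[○]●●●○○○…
step 10: q2 h=18  …○○○○○○[●]●●○○○○…
step 11: q2 h=17  …○○○○○○[○]●●●○○○…
step 12: q1 h=16  …○○○○○○[○]●●●●○○…
step 13: q2 h=17  …○○○○○○[●]●●●○○○…
step 14: q2 h=16  …○○○○○○[○]●●●●○○…
step 15: q1 h=15  …○○○○○○[○]●●●●●○…
step 16: q2 h=16  …○○○○○○[●]●●●●○○…
step 17: q2 h=15  …○○○○○○[○]●●●●●○…
step 18: q1 h=14  …○○○○○○[○]●●●●●●…
step 19: q2 h=15  …○○○○○○[●]●●●●●○…
step 20: q2 h=14  …○○○○○○[○]●●●●●●…
step 21: q1 h=13  …○○○○○○[○]●●●●●●…
step 22: q2 h=14  …○○○○○○[●]●●●●●●…
step 23: q2 h=13  …○○○○○○[○]●●●●●●…
step 24: q1 h=12  …○○○○○○[○]●●●●●●…
step 25: q2 h=13  …○○○○○○[●]●●●●●●…
step 26: q2 h=12  …○○○○○○[○]●●●●●●…
step 27: q1 h=11  …○○○○○○[○]●●●●●●…
step 28: q2 h=12  …○○○○○○[●]●●●●●●…
step 29: q2 h=11  …○○○○○○[○]●●●●●●…
step 30: q1 h=10  …○○○○○○[○]●●●●●●…
step 31: q2 h=11  …○○○○○○[●]●●●●●●…
step 32: q2 h=10  …○○○○○○[○]●●●●●●…
step 33: q1 h= 9  …○○○○○○[○]●●●●●●…
step 34: q2 h=10  …○○○○○○[●]●●●●●●…
step 35: q2 h= 9  …○○○○○○[○]●●●●●●…

9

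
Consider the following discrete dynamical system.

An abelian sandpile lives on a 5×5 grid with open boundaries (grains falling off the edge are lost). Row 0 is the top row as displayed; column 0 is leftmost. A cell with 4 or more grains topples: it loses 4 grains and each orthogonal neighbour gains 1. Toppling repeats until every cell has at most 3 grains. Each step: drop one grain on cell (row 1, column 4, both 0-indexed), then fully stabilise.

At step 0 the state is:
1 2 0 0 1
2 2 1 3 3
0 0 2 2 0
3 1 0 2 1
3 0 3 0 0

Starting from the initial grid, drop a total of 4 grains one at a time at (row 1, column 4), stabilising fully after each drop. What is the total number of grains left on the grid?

step 0: 1 2 0 0 1
2 2 1 3 3
0 0 2 2 0
3 1 0 2 1
3 0 3 0 0
step 1: 1 2 0 1 2
2 2 2 0 1
0 0 2 3 1
3 1 0 2 1
3 0 3 0 0
step 2: 1 2 0 1 2
2 2 2 0 2
0 0 2 3 1
3 1 0 2 1
3 0 3 0 0
step 3: 1 2 0 1 2
2 2 2 0 3
0 0 2 3 1
3 1 0 2 1
3 0 3 0 0
step 4: 1 2 0 1 3
2 2 2 1 0
0 0 2 3 2
3 1 0 2 1
3 0 3 0 0

34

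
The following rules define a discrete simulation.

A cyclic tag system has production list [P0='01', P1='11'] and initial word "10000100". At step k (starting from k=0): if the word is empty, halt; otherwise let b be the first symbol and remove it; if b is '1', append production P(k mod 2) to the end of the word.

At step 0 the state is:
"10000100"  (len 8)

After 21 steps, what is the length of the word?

11

0) "10000100"  (len 8)
1) "000010001"  (len 9)
2) "00010001"  (len 8)
3) "0010001"  (len 7)
4) "010001"  (len 6)
5) "10001"  (len 5)
6) "000111"  (len 6)
7) "00111"  (len 5)
8) "0111"  (len 4)
9) "111"  (len 3)
10) "1111"  (len 4)
11) "11101"  (len 5)
12) "110111"  (len 6)
13) "1011101"  (len 7)
14) "01110111"  (len 8)
15) "1110111"  (len 7)
16) "11011111"  (len 8)
17) "101111101"  (len 9)
18) "0111110111"  (len 10)
19) "111110111"  (len 9)
20) "1111011111"  (len 10)
21) "11101111101"  (len 11)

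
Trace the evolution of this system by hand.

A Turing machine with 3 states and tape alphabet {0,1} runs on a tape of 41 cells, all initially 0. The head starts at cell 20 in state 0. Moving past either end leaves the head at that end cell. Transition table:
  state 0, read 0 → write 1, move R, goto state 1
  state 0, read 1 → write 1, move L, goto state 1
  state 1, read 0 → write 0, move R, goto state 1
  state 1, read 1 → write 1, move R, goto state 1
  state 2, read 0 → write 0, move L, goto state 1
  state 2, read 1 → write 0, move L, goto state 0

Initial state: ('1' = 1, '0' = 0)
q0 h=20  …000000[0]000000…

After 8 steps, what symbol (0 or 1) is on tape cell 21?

gen 0: q0 h=20  …000000[0]000000…
gen 1: q1 h=21  …000001[0]000000…
gen 2: q1 h=22  …000010[0]000000…
gen 3: q1 h=23  …000100[0]000000…
gen 4: q1 h=24  …001000[0]000000…
gen 5: q1 h=25  …010000[0]000000…
gen 6: q1 h=26  …100000[0]000000…
gen 7: q1 h=27  …000000[0]000000…
gen 8: q1 h=28  …000000[0]000000…

0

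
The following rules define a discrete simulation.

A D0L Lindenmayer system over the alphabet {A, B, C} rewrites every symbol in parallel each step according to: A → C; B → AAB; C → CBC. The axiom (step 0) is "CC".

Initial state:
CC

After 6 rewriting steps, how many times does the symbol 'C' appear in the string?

332

t=0: CC
t=1: CBCCBC
t=2: CBCAABCBCCBCAABCBC
t=3: CBCAABCBCCCAABCBCAABCBCCBCAABCBCCCAABCBCAABCBC
t=4: CBCAABCBCCCAABCBCAABCBCCBCCBCCCAABCBCAABCBCCCAABCBCAABCBCCBCAABCBCCCAABCBCAABCBCCBCCBCCCAABCBCAABCBCCCAABCBCAABCBC
t=5: CBCAABCBCCCAABCBCAABCBCCBCCBCCCAABCBCAABCBCCCAABCBCAABCBCC…BCBCAABCBCCCAABCBCAABCBCCBCCBCCCAABCBCAABCBCCCAABCBCAABCBC  (len 286)
t=6: CBCAABCBCCCAABCBCAABCBCCBCCBCCCAABCBCAABCBCCCAABCBCAABCBCC…BCBCAABCBCCCAABCBCAABCBCCBCCBCCCAABCBCAABCBCCCAABCBCAABCBC  (len 722)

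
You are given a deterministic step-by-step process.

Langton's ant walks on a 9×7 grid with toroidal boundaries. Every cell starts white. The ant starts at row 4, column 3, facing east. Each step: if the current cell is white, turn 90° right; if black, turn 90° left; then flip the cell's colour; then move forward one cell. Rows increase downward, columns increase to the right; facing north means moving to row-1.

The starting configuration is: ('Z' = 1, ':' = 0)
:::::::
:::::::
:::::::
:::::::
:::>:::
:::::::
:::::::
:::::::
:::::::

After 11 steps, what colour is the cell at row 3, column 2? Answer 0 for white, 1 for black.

t=0: :::::::
:::::::
:::::::
:::::::
:::>:::
:::::::
:::::::
:::::::
:::::::
t=1: :::::::
:::::::
:::::::
:::::::
:::Z:::
:::v:::
:::::::
:::::::
:::::::
t=2: :::::::
:::::::
:::::::
:::::::
:::Z:::
::<Z:::
:::::::
:::::::
:::::::
t=3: :::::::
:::::::
:::::::
:::::::
::^Z:::
::ZZ:::
:::::::
:::::::
:::::::
t=4: :::::::
:::::::
:::::::
:::::::
::Z>:::
::ZZ:::
:::::::
:::::::
:::::::
t=5: :::::::
:::::::
:::::::
:::^:::
::Z::::
::ZZ:::
:::::::
:::::::
:::::::
t=6: :::::::
:::::::
:::::::
:::Z>::
::Z::::
::ZZ:::
:::::::
:::::::
:::::::
t=7: :::::::
:::::::
:::::::
:::ZZ::
::Z:v::
::ZZ:::
:::::::
:::::::
:::::::
t=8: :::::::
:::::::
:::::::
:::ZZ::
::Z<Z::
::ZZ:::
:::::::
:::::::
:::::::
t=9: :::::::
:::::::
:::::::
:::^Z::
::ZZZ::
::ZZ:::
:::::::
:::::::
:::::::
t=10: :::::::
:::::::
:::::::
::<:Z::
::ZZZ::
::ZZ:::
:::::::
:::::::
:::::::
t=11: :::::::
:::::::
::^::::
::Z:Z::
::ZZZ::
::ZZ:::
:::::::
:::::::
:::::::

1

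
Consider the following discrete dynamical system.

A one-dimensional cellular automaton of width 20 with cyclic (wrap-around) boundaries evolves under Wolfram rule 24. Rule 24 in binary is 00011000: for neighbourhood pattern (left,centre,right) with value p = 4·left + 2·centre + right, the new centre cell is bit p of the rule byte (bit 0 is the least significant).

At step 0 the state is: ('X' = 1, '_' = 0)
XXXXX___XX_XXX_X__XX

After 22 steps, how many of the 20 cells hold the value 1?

4

0) XXXXX___XX_XXX_X__XX
1) _____X__X__X____X_X_
2) ______X__X__X______X
3) X______X__X__X______
4) _X______X__X__X_____
5) __X______X__X__X____
6) ___X______X__X__X___
7) ____X______X__X__X__
8) _____X______X__X__X_
9) ______X______X__X__X
10) X______X______X__X__
11) _X______X______X__X_
12) __X______X______X__X
13) X__X______X______X__
14) _X__X______X______X_
15) __X__X______X______X
16) X__X__X______X______
17) _X__X__X______X_____
18) __X__X__X______X____
19) ___X__X__X______X___
20) ____X__X__X______X__
21) _____X__X__X______X_
22) ______X__X__X______X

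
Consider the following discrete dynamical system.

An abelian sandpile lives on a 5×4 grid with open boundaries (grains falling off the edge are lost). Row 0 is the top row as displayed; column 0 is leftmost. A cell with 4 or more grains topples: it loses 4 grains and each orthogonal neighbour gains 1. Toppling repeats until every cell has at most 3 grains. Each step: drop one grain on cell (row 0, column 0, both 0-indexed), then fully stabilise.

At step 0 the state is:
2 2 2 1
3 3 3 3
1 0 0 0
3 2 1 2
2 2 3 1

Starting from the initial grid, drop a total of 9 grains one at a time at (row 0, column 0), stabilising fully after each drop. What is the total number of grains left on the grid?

[0] 2 2 2 1
3 3 3 3
1 0 0 0
3 2 1 2
2 2 3 1
[1] 3 2 2 1
3 3 3 3
1 0 0 0
3 2 1 2
2 2 3 1
[2] 2 1 0 3
1 2 2 0
2 1 1 1
3 2 1 2
2 2 3 1
[3] 3 1 0 3
1 2 2 0
2 1 1 1
3 2 1 2
2 2 3 1
[4] 0 2 0 3
2 2 2 0
2 1 1 1
3 2 1 2
2 2 3 1
[5] 1 2 0 3
2 2 2 0
2 1 1 1
3 2 1 2
2 2 3 1
[6] 2 2 0 3
2 2 2 0
2 1 1 1
3 2 1 2
2 2 3 1
[7] 3 2 0 3
2 2 2 0
2 1 1 1
3 2 1 2
2 2 3 1
[8] 0 3 0 3
3 2 2 0
2 1 1 1
3 2 1 2
2 2 3 1
[9] 1 3 0 3
3 2 2 0
2 1 1 1
3 2 1 2
2 2 3 1

35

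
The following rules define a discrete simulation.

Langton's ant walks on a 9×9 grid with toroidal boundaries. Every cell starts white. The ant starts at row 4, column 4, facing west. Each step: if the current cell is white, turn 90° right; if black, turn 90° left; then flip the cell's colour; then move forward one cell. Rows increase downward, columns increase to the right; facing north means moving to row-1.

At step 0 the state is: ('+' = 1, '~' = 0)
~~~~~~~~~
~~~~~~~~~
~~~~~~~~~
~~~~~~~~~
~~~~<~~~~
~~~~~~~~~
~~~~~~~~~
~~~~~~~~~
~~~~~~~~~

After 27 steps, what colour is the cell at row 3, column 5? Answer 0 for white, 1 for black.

t=0: ~~~~~~~~~
~~~~~~~~~
~~~~~~~~~
~~~~~~~~~
~~~~<~~~~
~~~~~~~~~
~~~~~~~~~
~~~~~~~~~
~~~~~~~~~
t=1: ~~~~~~~~~
~~~~~~~~~
~~~~~~~~~
~~~~^~~~~
~~~~+~~~~
~~~~~~~~~
~~~~~~~~~
~~~~~~~~~
~~~~~~~~~
t=2: ~~~~~~~~~
~~~~~~~~~
~~~~~~~~~
~~~~+>~~~
~~~~+~~~~
~~~~~~~~~
~~~~~~~~~
~~~~~~~~~
~~~~~~~~~
t=3: ~~~~~~~~~
~~~~~~~~~
~~~~~~~~~
~~~~++~~~
~~~~+v~~~
~~~~~~~~~
~~~~~~~~~
~~~~~~~~~
~~~~~~~~~
t=4: ~~~~~~~~~
~~~~~~~~~
~~~~~~~~~
~~~~++~~~
~~~~<+~~~
~~~~~~~~~
~~~~~~~~~
~~~~~~~~~
~~~~~~~~~
t=5: ~~~~~~~~~
~~~~~~~~~
~~~~~~~~~
~~~~++~~~
~~~~~+~~~
~~~~v~~~~
~~~~~~~~~
~~~~~~~~~
~~~~~~~~~
t=6: ~~~~~~~~~
~~~~~~~~~
~~~~~~~~~
~~~~++~~~
~~~~~+~~~
~~~<+~~~~
~~~~~~~~~
~~~~~~~~~
~~~~~~~~~
t=7: ~~~~~~~~~
~~~~~~~~~
~~~~~~~~~
~~~~++~~~
~~~^~+~~~
~~~++~~~~
~~~~~~~~~
~~~~~~~~~
~~~~~~~~~
t=8: ~~~~~~~~~
~~~~~~~~~
~~~~~~~~~
~~~~++~~~
~~~+>+~~~
~~~++~~~~
~~~~~~~~~
~~~~~~~~~
~~~~~~~~~
t=9: ~~~~~~~~~
~~~~~~~~~
~~~~~~~~~
~~~~++~~~
~~~+++~~~
~~~+v~~~~
~~~~~~~~~
~~~~~~~~~
~~~~~~~~~
t=10: ~~~~~~~~~
~~~~~~~~~
~~~~~~~~~
~~~~++~~~
~~~+++~~~
~~~+~>~~~
~~~~~~~~~
~~~~~~~~~
~~~~~~~~~
t=11: ~~~~~~~~~
~~~~~~~~~
~~~~~~~~~
~~~~++~~~
~~~+++~~~
~~~+~+~~~
~~~~~v~~~
~~~~~~~~~
~~~~~~~~~
t=12: ~~~~~~~~~
~~~~~~~~~
~~~~~~~~~
~~~~++~~~
~~~+++~~~
~~~+~+~~~
~~~~<+~~~
~~~~~~~~~
~~~~~~~~~
t=13: ~~~~~~~~~
~~~~~~~~~
~~~~~~~~~
~~~~++~~~
~~~+++~~~
~~~+^+~~~
~~~~++~~~
~~~~~~~~~
~~~~~~~~~
t=14: ~~~~~~~~~
~~~~~~~~~
~~~~~~~~~
~~~~++~~~
~~~+++~~~
~~~++>~~~
~~~~++~~~
~~~~~~~~~
~~~~~~~~~
t=15: ~~~~~~~~~
~~~~~~~~~
~~~~~~~~~
~~~~++~~~
~~~++^~~~
~~~++~~~~
~~~~++~~~
~~~~~~~~~
~~~~~~~~~
t=16: ~~~~~~~~~
~~~~~~~~~
~~~~~~~~~
~~~~++~~~
~~~+<~~~~
~~~++~~~~
~~~~++~~~
~~~~~~~~~
~~~~~~~~~
t=17: ~~~~~~~~~
~~~~~~~~~
~~~~~~~~~
~~~~++~~~
~~~+~~~~~
~~~+v~~~~
~~~~++~~~
~~~~~~~~~
~~~~~~~~~
t=18: ~~~~~~~~~
~~~~~~~~~
~~~~~~~~~
~~~~++~~~
~~~+~~~~~
~~~+~>~~~
~~~~++~~~
~~~~~~~~~
~~~~~~~~~
t=19: ~~~~~~~~~
~~~~~~~~~
~~~~~~~~~
~~~~++~~~
~~~+~~~~~
~~~+~+~~~
~~~~+v~~~
~~~~~~~~~
~~~~~~~~~
t=20: ~~~~~~~~~
~~~~~~~~~
~~~~~~~~~
~~~~++~~~
~~~+~~~~~
~~~+~+~~~
~~~~+~>~~
~~~~~~~~~
~~~~~~~~~
t=21: ~~~~~~~~~
~~~~~~~~~
~~~~~~~~~
~~~~++~~~
~~~+~~~~~
~~~+~+~~~
~~~~+~+~~
~~~~~~v~~
~~~~~~~~~
t=22: ~~~~~~~~~
~~~~~~~~~
~~~~~~~~~
~~~~++~~~
~~~+~~~~~
~~~+~+~~~
~~~~+~+~~
~~~~~<+~~
~~~~~~~~~
t=23: ~~~~~~~~~
~~~~~~~~~
~~~~~~~~~
~~~~++~~~
~~~+~~~~~
~~~+~+~~~
~~~~+^+~~
~~~~~++~~
~~~~~~~~~
t=24: ~~~~~~~~~
~~~~~~~~~
~~~~~~~~~
~~~~++~~~
~~~+~~~~~
~~~+~+~~~
~~~~++>~~
~~~~~++~~
~~~~~~~~~
t=25: ~~~~~~~~~
~~~~~~~~~
~~~~~~~~~
~~~~++~~~
~~~+~~~~~
~~~+~+^~~
~~~~++~~~
~~~~~++~~
~~~~~~~~~
t=26: ~~~~~~~~~
~~~~~~~~~
~~~~~~~~~
~~~~++~~~
~~~+~~~~~
~~~+~++>~
~~~~++~~~
~~~~~++~~
~~~~~~~~~
t=27: ~~~~~~~~~
~~~~~~~~~
~~~~~~~~~
~~~~++~~~
~~~+~~~~~
~~~+~+++~
~~~~++~v~
~~~~~++~~
~~~~~~~~~

1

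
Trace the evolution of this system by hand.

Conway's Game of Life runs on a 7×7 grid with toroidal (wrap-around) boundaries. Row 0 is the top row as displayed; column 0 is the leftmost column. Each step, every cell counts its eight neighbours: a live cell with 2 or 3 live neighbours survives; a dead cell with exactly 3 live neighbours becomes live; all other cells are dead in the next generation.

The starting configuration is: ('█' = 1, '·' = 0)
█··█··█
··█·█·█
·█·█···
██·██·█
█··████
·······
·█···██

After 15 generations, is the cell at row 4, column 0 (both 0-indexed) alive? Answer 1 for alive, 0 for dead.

1

k=0  █··█··█
··█·█·█
·█·█···
██·██·█
█··████
·······
·█···██
k=1  ·████··
·██·███
·█····█
·█·····
·███···
·······
·····██
k=2  ·█·····
····█·█
·█····█
·█·····
·██····
··█····
··████·
k=3  ··█····
·····█·
·····█·
·█·····
·██····
····█··
·████··
k=4  ·██·█··
·······
·······
·██····
·██····
····█··
·██·█··
k=5  ·██····
·······
·······
·██····
·███···
·······
·██·██·
k=6  ·███···
·······
·······
·█·█···
·█·█···
····█··
·███···
k=7  ·█·█···
··█····
·······
·······
···██··
·█··█··
·█··█··
k=8  ·█·█···
··█····
·······
·······
···██··
··█·██·
██·██··
k=9  ██·██··
··█····
·······
·······
···███·
·██··█·
██···█·
k=10  █··██·█
·███···
·······
····█··
··████·
████·█·
···█·█·
k=11  ██···██
█████··
··██···
····██·
·····██
·█···█·
·····█·
k=12  ···█·█·
····██·
·····█·
···████
······█
····██·
·█··██·
k=13  ···█··█
·····██
···█···
····█·█
···█··█
····█·█
···█··█
k=14  █···█·█
····███
····█·█
···███·
█··██·█
█··██·█
█··██·█
k=15  ·······
···██··
······█
█······
█·█····
·██····
·█·····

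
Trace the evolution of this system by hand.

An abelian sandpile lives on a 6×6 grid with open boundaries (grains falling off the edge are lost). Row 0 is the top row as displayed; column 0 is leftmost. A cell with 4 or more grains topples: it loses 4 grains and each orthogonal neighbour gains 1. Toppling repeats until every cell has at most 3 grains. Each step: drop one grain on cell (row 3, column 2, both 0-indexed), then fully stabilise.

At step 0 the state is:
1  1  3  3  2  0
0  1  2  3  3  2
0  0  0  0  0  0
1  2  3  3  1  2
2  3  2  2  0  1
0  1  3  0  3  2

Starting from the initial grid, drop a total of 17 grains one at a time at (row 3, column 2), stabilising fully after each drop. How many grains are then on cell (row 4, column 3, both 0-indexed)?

gen 0: 1  1  3  3  2  0
0  1  2  3  3  2
0  0  0  0  0  0
1  2  3  3  1  2
2  3  2  2  0  1
0  1  3  0  3  2
gen 1: 1  1  3  3  2  0
0  1  2  3  3  2
0  0  1  1  0  0
1  3  1  0  2  2
2  3  3  3  0  1
0  1  3  0  3  2
gen 2: 1  1  3  3  2  0
0  1  2  3  3  2
0  0  1  1  0  0
1  3  2  0  2  2
2  3  3  3  0  1
0  1  3  0  3  2
gen 3: 1  1  3  3  2  0
0  1  2  3  3  2
0  0  1  1  0  0
1  3  3  0  2  2
2  3  3  3  0  1
0  1  3  0  3  2
gen 4: 1  1  3  3  2  0
0  1  2  3  3  2
0  1  2  1  0  0
2  1  2  2  2  2
3  1  3  0  1  1
0  3  0  2  3  2
gen 5: 1  1  3  3  2  0
0  1  2  3  3  2
0  1  2  1  0  0
2  1  3  2  2  2
3  1  3  0  1  1
0  3  0  2  3  2
gen 6: 1  1  3  3  2  0
0  1  2  3  3  2
0  1  3  1  0  0
2  2  1  3  2  2
3  2  0  1  1  1
0  3  1  2  3  2
gen 7: 1  1  3  3  2  0
0  1  2  3  3  2
0  1  3  1  0  0
2  2  2  3  2  2
3  2  0  1  1  1
0  3  1  2  3  2
gen 8: 1  1  3  3  2  0
0  1  2  3  3  2
0  1  3  1  0  0
2  2  3  3  2  2
3  2  0  1  1  1
0  3  1  2  3  2
gen 9: 1  1  3  3  2  0
0  1  3  3  3  2
0  2  0  3  0  0
2  3  2  0  3  2
3  2  1  2  1  1
0  3  1  2  3  2
gen 10: 1  1  3  3  2  0
0  1  3  3  3  2
0  2  0  3  0  0
2  3  3  0  3  2
3  2  1  2  1  1
0  3  1  2  3  2
gen 11: 1  1  3  3  2  0
0  1  3  3  3  2
0  3  1  3  0  0
3  0  1  1  3  2
3  3  2  2  1  1
0  3  1  2  3  2
gen 12: 1  1  3  3  2  0
0  1  3  3  3  2
0  3  1  3  0  0
3  0  2  1  3  2
3  3  2  2  1  1
0  3  1  2  3  2
gen 13: 1  1  3  3  2  0
0  1  3  3  3  2
0  3  1  3  0  0
3  0  3  1  3  2
3  3  2  2  1  1
0  3  1  2  3  2
gen 14: 1  1  3  3  2  0
0  1  3  3  3  2
0  3  2  3  0  0
3  1  0  2  3  2
3  3  3  2  1  1
0  3  1  2  3  2
gen 15: 1  1  3  3  2  0
0  1  3  3  3  2
0  3  2  3  0  0
3  1  1  2  3  2
3  3  3  2  1  1
0  3  1  2  3  2
gen 16: 1  1  3  3  2  0
0  1  3  3  3  2
0  3  2  3  0  0
3  1  2  2  3  2
3  3  3  2  1  1
0  3  1  2  3  2
gen 17: 1  1  3  3  2  0
0  1  3  3  3  2
0  3  2  3  0  0
3  1  3  2  3  2
3  3  3  2  1  1
0  3  1  2  3  2

2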